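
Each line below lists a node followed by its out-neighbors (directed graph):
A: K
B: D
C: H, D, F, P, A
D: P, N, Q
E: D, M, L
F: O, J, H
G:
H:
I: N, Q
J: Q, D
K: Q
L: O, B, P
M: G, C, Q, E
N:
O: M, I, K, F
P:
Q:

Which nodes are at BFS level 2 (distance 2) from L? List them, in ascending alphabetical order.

D, F, I, K, M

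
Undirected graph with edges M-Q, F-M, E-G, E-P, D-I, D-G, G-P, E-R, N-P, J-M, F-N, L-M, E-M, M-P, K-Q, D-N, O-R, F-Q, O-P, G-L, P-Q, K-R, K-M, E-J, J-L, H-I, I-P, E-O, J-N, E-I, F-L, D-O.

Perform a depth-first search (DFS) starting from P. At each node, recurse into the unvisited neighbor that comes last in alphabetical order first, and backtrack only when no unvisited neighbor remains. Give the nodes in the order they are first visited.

P → Q → M → L → J → N → F → D → O → R → K → E → I → H → G

Visit P
P → Q
Q → M
M → L
L → J
J → N
N → F
N → D
D → O
O → R
R → K
R → E
E → I
I → H
E → G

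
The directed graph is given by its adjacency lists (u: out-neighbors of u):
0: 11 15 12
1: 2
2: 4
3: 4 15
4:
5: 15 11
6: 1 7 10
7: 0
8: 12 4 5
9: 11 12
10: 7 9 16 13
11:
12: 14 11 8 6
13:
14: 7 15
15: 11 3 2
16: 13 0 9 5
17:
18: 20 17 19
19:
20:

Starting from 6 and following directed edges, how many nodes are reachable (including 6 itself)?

BFS from 6 visits: 6, 1, 7, 10, 2, 0, 9, 13, 16, 4, 11, 12, 15, 5, 8, 14, 3
Reachable nodes: 17 of 21 total.

17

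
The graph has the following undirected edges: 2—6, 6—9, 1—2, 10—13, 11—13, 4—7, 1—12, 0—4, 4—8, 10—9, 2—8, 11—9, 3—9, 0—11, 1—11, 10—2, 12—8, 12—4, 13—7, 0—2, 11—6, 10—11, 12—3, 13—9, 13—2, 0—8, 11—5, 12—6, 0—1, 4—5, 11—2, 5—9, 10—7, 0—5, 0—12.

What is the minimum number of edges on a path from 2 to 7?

2

Level 0: 2
Level 1: 0, 1, 6, 8, 10, 11, 13
Level 2: 4, 5, 7, 9, 12
Level 3: 3
7 first appears at level 2.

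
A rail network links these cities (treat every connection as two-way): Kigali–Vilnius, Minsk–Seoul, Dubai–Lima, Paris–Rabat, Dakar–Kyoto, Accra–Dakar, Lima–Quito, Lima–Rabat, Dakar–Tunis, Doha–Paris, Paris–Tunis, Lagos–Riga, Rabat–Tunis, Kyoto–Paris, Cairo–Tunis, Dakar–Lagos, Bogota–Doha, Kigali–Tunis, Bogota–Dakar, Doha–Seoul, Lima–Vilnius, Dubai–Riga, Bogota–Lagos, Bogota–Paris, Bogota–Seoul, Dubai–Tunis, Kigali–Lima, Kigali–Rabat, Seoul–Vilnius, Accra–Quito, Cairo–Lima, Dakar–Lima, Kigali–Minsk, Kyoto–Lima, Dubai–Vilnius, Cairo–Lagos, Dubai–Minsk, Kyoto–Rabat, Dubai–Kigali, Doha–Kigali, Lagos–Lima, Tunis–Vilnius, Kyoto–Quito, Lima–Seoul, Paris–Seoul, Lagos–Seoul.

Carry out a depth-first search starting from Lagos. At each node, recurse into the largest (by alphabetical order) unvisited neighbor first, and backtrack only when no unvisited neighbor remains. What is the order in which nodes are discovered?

Visit Lagos
Lagos → Seoul
Seoul → Vilnius
Vilnius → Tunis
Tunis → Rabat
Rabat → Paris
Paris → Kyoto
Kyoto → Quito
Quito → Lima
Lima → Kigali
Kigali → Minsk
Minsk → Dubai
Dubai → Riga
Kigali → Doha
Doha → Bogota
Bogota → Dakar
Dakar → Accra
Lima → Cairo

Lagos -> Seoul -> Vilnius -> Tunis -> Rabat -> Paris -> Kyoto -> Quito -> Lima -> Kigali -> Minsk -> Dubai -> Riga -> Doha -> Bogota -> Dakar -> Accra -> Cairo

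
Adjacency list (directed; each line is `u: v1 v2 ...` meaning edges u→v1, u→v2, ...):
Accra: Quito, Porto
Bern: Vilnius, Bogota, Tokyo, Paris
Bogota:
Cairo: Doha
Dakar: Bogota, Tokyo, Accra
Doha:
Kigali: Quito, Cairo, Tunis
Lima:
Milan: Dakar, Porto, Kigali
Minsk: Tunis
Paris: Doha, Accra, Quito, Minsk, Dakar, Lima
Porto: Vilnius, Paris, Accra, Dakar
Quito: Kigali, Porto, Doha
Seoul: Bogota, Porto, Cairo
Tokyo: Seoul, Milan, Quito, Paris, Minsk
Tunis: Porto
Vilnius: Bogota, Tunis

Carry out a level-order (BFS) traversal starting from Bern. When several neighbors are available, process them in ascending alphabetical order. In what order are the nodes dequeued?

Bern, Bogota, Paris, Tokyo, Vilnius, Accra, Dakar, Doha, Lima, Minsk, Quito, Milan, Seoul, Tunis, Porto, Kigali, Cairo

Visit Bern; enqueue Bogota, Paris, Tokyo, Vilnius → queue [Bogota, Paris, Tokyo, Vilnius]
Visit Bogota → queue [Paris, Tokyo, Vilnius]
Visit Paris; enqueue Accra, Dakar, Doha, Lima, Minsk, Quito → queue [Tokyo, Vilnius, Accra, Dakar, Doha, Lima, Minsk, Quito]
Visit Tokyo; enqueue Milan, Seoul → queue [Vilnius, Accra, Dakar, Doha, Lima, Minsk, Quito, Milan, Seoul]
Visit Vilnius; enqueue Tunis → queue [Accra, Dakar, Doha, Lima, Minsk, Quito, Milan, Seoul, Tunis]
Visit Accra; enqueue Porto → queue [Dakar, Doha, Lima, Minsk, Quito, Milan, Seoul, Tunis, Porto]
Visit Dakar → queue [Doha, Lima, Minsk, Quito, Milan, Seoul, Tunis, Porto]
Visit Doha → queue [Lima, Minsk, Quito, Milan, Seoul, Tunis, Porto]
Visit Lima → queue [Minsk, Quito, Milan, Seoul, Tunis, Porto]
Visit Minsk → queue [Quito, Milan, Seoul, Tunis, Porto]
Visit Quito; enqueue Kigali → queue [Milan, Seoul, Tunis, Porto, Kigali]
Visit Milan → queue [Seoul, Tunis, Porto, Kigali]
Visit Seoul; enqueue Cairo → queue [Tunis, Porto, Kigali, Cairo]
Visit Tunis → queue [Porto, Kigali, Cairo]
Visit Porto → queue [Kigali, Cairo]
Visit Kigali → queue [Cairo]
Visit Cairo → queue []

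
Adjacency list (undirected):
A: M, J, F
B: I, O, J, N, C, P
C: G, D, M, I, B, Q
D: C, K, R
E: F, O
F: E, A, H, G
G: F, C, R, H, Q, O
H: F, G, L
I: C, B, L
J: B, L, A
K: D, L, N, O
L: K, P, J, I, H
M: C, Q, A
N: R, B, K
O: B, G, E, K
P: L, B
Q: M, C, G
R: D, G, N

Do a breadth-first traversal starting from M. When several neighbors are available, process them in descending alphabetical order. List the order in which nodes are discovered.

Visit M; enqueue Q, C, A → queue [Q, C, A]
Visit Q; enqueue G → queue [C, A, G]
Visit C; enqueue I, D, B → queue [A, G, I, D, B]
Visit A; enqueue J, F → queue [G, I, D, B, J, F]
Visit G; enqueue R, O, H → queue [I, D, B, J, F, R, O, H]
Visit I; enqueue L → queue [D, B, J, F, R, O, H, L]
Visit D; enqueue K → queue [B, J, F, R, O, H, L, K]
Visit B; enqueue P, N → queue [J, F, R, O, H, L, K, P, N]
Visit J → queue [F, R, O, H, L, K, P, N]
Visit F; enqueue E → queue [R, O, H, L, K, P, N, E]
Visit R → queue [O, H, L, K, P, N, E]
Visit O → queue [H, L, K, P, N, E]
Visit H → queue [L, K, P, N, E]
Visit L → queue [K, P, N, E]
Visit K → queue [P, N, E]
Visit P → queue [N, E]
Visit N → queue [E]
Visit E → queue []

M -> Q -> C -> A -> G -> I -> D -> B -> J -> F -> R -> O -> H -> L -> K -> P -> N -> E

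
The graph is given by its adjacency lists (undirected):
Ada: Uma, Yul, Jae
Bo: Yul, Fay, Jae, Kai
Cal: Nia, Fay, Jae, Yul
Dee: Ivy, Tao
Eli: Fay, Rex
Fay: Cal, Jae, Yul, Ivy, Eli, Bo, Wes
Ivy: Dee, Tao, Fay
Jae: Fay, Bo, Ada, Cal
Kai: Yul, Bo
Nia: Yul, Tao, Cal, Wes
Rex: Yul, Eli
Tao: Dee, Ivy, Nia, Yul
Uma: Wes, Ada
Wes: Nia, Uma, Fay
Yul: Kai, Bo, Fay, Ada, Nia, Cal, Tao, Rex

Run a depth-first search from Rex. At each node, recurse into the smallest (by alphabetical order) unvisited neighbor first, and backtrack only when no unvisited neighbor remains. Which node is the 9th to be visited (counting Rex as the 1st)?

Visit Rex
Rex → Eli
Eli → Fay
Fay → Bo
Bo → Jae
Jae → Ada
Ada → Uma
Uma → Wes
Wes → Nia
Nia → Cal
Cal → Yul
Yul → Kai
Yul → Tao
Tao → Dee
Dee → Ivy

Visit order: Rex, Eli, Fay, Bo, Jae, Ada, Uma, Wes, Nia, Cal, Yul, Kai, Tao, Dee, Ivy

Nia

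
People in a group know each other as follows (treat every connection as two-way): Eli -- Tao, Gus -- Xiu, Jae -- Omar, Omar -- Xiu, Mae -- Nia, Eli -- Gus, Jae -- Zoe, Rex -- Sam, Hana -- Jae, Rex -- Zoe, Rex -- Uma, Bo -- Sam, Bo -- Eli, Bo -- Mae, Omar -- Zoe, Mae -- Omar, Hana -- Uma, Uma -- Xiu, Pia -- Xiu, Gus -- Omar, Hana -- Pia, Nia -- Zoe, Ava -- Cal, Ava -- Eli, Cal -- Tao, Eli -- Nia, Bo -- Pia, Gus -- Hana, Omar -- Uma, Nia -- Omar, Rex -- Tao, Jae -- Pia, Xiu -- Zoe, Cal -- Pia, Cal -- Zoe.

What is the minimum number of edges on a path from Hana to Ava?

Level 0: Hana
Level 1: Gus, Jae, Pia, Uma
Level 2: Bo, Cal, Eli, Omar, Rex, Xiu, Zoe
Level 3: Ava, Mae, Nia, Sam, Tao
Ava first appears at level 3.

3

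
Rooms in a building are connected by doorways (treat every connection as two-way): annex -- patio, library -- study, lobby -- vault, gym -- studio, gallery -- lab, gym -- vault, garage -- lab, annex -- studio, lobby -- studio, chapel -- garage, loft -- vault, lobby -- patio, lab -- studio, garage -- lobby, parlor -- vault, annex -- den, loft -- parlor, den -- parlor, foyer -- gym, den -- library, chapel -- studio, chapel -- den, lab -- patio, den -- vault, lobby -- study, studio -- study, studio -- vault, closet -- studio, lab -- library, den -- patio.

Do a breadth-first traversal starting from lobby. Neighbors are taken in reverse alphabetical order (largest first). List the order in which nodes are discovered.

Visit lobby; enqueue vault, study, studio, patio, garage → queue [vault, study, studio, patio, garage]
Visit vault; enqueue parlor, loft, gym, den → queue [study, studio, patio, garage, parlor, loft, gym, den]
Visit study; enqueue library → queue [studio, patio, garage, parlor, loft, gym, den, library]
Visit studio; enqueue lab, closet, chapel, annex → queue [patio, garage, parlor, loft, gym, den, library, lab, closet, chapel, annex]
Visit patio → queue [garage, parlor, loft, gym, den, library, lab, closet, chapel, annex]
Visit garage → queue [parlor, loft, gym, den, library, lab, closet, chapel, annex]
Visit parlor → queue [loft, gym, den, library, lab, closet, chapel, annex]
Visit loft → queue [gym, den, library, lab, closet, chapel, annex]
Visit gym; enqueue foyer → queue [den, library, lab, closet, chapel, annex, foyer]
Visit den → queue [library, lab, closet, chapel, annex, foyer]
Visit library → queue [lab, closet, chapel, annex, foyer]
Visit lab; enqueue gallery → queue [closet, chapel, annex, foyer, gallery]
Visit closet → queue [chapel, annex, foyer, gallery]
Visit chapel → queue [annex, foyer, gallery]
Visit annex → queue [foyer, gallery]
Visit foyer → queue [gallery]
Visit gallery → queue []

lobby, vault, study, studio, patio, garage, parlor, loft, gym, den, library, lab, closet, chapel, annex, foyer, gallery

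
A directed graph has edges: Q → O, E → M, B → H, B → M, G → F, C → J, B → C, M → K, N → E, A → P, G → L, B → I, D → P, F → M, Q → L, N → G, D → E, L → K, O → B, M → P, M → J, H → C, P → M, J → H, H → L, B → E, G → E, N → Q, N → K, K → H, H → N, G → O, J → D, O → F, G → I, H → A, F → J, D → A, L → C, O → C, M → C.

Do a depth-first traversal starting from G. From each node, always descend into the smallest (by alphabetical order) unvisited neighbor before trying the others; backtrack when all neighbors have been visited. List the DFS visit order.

G, E, M, C, J, D, A, P, H, L, K, N, Q, O, B, I, F

Visit G
G → E
E → M
M → C
C → J
J → D
D → A
A → P
J → H
H → L
L → K
H → N
N → Q
Q → O
O → B
B → I
O → F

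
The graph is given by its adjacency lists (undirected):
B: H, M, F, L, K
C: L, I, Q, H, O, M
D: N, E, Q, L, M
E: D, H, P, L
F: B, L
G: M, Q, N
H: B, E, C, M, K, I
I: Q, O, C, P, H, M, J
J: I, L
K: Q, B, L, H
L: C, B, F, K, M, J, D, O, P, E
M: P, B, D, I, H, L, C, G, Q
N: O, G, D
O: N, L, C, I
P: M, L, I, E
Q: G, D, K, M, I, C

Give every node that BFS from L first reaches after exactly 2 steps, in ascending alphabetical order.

G, H, I, N, Q

Level 0: L
Level 1: B, C, D, E, F, J, K, M, O, P
Level 2: G, H, I, N, Q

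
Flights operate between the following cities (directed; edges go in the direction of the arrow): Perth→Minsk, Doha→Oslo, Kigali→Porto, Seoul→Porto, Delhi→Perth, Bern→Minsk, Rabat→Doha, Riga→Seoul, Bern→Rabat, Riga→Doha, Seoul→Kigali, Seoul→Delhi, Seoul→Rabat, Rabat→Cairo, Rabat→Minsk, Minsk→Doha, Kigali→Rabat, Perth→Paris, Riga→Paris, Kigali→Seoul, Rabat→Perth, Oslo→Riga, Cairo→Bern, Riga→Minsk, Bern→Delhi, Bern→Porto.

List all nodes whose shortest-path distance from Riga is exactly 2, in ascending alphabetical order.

Level 0: Riga
Level 1: Doha, Minsk, Paris, Seoul
Level 2: Delhi, Kigali, Oslo, Porto, Rabat
Level 3: Cairo, Perth
Level 4: Bern

Delhi, Kigali, Oslo, Porto, Rabat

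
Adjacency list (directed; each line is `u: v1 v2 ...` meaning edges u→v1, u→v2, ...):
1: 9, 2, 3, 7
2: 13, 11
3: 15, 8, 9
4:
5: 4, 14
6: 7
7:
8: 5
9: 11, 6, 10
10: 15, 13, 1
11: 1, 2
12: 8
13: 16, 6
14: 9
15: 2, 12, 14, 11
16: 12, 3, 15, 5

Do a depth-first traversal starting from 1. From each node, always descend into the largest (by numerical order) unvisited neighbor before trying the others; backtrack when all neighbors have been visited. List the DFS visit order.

1 → 9 → 11 → 2 → 13 → 16 → 15 → 14 → 12 → 8 → 5 → 4 → 3 → 6 → 7 → 10

Visit 1
1 → 9
9 → 11
11 → 2
2 → 13
13 → 16
16 → 15
15 → 14
15 → 12
12 → 8
8 → 5
5 → 4
16 → 3
13 → 6
6 → 7
9 → 10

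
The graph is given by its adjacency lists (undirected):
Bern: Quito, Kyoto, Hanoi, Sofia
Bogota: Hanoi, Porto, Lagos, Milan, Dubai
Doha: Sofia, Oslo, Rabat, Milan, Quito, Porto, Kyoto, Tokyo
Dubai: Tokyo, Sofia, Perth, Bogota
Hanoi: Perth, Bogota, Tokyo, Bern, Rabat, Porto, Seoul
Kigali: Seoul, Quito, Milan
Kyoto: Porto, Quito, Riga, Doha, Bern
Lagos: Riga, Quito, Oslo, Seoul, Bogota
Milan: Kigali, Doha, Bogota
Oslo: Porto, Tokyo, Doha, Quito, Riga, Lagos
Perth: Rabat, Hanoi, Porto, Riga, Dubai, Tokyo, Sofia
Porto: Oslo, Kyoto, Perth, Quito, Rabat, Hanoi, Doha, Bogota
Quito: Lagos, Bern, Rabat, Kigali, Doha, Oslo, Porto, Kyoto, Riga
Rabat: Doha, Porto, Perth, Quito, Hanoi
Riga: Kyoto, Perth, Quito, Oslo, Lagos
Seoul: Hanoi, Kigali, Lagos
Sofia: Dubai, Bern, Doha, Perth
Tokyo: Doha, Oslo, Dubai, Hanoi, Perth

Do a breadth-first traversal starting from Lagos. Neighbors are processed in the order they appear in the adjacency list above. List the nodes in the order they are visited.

Visit Lagos; enqueue Riga, Quito, Oslo, Seoul, Bogota → queue [Riga, Quito, Oslo, Seoul, Bogota]
Visit Riga; enqueue Kyoto, Perth → queue [Quito, Oslo, Seoul, Bogota, Kyoto, Perth]
Visit Quito; enqueue Bern, Rabat, Kigali, Doha, Porto → queue [Oslo, Seoul, Bogota, Kyoto, Perth, Bern, Rabat, Kigali, Doha, Porto]
Visit Oslo; enqueue Tokyo → queue [Seoul, Bogota, Kyoto, Perth, Bern, Rabat, Kigali, Doha, Porto, Tokyo]
Visit Seoul; enqueue Hanoi → queue [Bogota, Kyoto, Perth, Bern, Rabat, Kigali, Doha, Porto, Tokyo, Hanoi]
Visit Bogota; enqueue Milan, Dubai → queue [Kyoto, Perth, Bern, Rabat, Kigali, Doha, Porto, Tokyo, Hanoi, Milan, Dubai]
Visit Kyoto → queue [Perth, Bern, Rabat, Kigali, Doha, Porto, Tokyo, Hanoi, Milan, Dubai]
Visit Perth; enqueue Sofia → queue [Bern, Rabat, Kigali, Doha, Porto, Tokyo, Hanoi, Milan, Dubai, Sofia]
Visit Bern → queue [Rabat, Kigali, Doha, Porto, Tokyo, Hanoi, Milan, Dubai, Sofia]
Visit Rabat → queue [Kigali, Doha, Porto, Tokyo, Hanoi, Milan, Dubai, Sofia]
Visit Kigali → queue [Doha, Porto, Tokyo, Hanoi, Milan, Dubai, Sofia]
Visit Doha → queue [Porto, Tokyo, Hanoi, Milan, Dubai, Sofia]
Visit Porto → queue [Tokyo, Hanoi, Milan, Dubai, Sofia]
Visit Tokyo → queue [Hanoi, Milan, Dubai, Sofia]
Visit Hanoi → queue [Milan, Dubai, Sofia]
Visit Milan → queue [Dubai, Sofia]
Visit Dubai → queue [Sofia]
Visit Sofia → queue []

Lagos, Riga, Quito, Oslo, Seoul, Bogota, Kyoto, Perth, Bern, Rabat, Kigali, Doha, Porto, Tokyo, Hanoi, Milan, Dubai, Sofia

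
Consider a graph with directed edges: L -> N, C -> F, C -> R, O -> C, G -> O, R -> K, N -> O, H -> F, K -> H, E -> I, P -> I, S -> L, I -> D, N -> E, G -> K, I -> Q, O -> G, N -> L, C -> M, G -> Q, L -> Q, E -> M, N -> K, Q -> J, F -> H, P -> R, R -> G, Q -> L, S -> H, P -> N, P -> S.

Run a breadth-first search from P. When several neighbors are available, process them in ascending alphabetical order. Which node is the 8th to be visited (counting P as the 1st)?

E

Visit P; enqueue I, N, R, S → queue [I, N, R, S]
Visit I; enqueue D, Q → queue [N, R, S, D, Q]
Visit N; enqueue E, K, L, O → queue [R, S, D, Q, E, K, L, O]
Visit R; enqueue G → queue [S, D, Q, E, K, L, O, G]
Visit S; enqueue H → queue [D, Q, E, K, L, O, G, H]
Visit D → queue [Q, E, K, L, O, G, H]
Visit Q; enqueue J → queue [E, K, L, O, G, H, J]
Visit E; enqueue M → queue [K, L, O, G, H, J, M]
Visit K → queue [L, O, G, H, J, M]
Visit L → queue [O, G, H, J, M]
Visit O; enqueue C → queue [G, H, J, M, C]
Visit G → queue [H, J, M, C]
Visit H; enqueue F → queue [J, M, C, F]
Visit J → queue [M, C, F]
Visit M → queue [C, F]
Visit C → queue [F]
Visit F → queue []

Visit order: P, I, N, R, S, D, Q, E, K, L, O, G, H, J, M, C, F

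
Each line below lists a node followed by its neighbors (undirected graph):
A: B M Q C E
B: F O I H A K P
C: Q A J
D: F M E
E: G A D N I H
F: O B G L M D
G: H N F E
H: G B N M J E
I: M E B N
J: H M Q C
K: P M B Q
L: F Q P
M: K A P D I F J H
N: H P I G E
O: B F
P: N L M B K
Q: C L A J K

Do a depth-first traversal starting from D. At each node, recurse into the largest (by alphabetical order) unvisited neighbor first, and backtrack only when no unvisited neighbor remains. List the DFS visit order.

D, M, P, N, I, E, H, J, Q, L, F, O, B, K, A, C, G

Visit D
D → M
M → P
P → N
N → I
I → E
E → H
H → J
J → Q
Q → L
L → F
F → O
O → B
B → K
B → A
A → C
F → G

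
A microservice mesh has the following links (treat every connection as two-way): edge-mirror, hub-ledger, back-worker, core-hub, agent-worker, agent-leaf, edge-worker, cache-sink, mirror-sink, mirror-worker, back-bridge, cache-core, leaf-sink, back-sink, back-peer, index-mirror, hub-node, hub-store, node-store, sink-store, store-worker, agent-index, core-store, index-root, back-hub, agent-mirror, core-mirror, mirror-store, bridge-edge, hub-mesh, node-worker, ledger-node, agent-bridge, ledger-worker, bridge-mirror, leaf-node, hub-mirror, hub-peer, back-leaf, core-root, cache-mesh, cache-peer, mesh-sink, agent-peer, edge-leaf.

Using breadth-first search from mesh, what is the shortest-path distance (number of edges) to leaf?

2

Level 0: mesh
Level 1: cache, hub, sink
Level 2: back, core, leaf, ledger, mirror, node, peer, store
Level 3: agent, bridge, edge, index, root, worker
leaf first appears at level 2.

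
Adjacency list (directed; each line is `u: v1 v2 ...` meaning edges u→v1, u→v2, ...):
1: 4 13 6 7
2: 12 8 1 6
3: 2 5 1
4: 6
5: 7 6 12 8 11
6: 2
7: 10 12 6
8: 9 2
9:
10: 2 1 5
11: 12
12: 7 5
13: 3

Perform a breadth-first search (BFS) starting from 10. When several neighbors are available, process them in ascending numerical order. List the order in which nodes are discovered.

Visit 10; enqueue 1, 2, 5 → queue [1, 2, 5]
Visit 1; enqueue 4, 6, 7, 13 → queue [2, 5, 4, 6, 7, 13]
Visit 2; enqueue 8, 12 → queue [5, 4, 6, 7, 13, 8, 12]
Visit 5; enqueue 11 → queue [4, 6, 7, 13, 8, 12, 11]
Visit 4 → queue [6, 7, 13, 8, 12, 11]
Visit 6 → queue [7, 13, 8, 12, 11]
Visit 7 → queue [13, 8, 12, 11]
Visit 13; enqueue 3 → queue [8, 12, 11, 3]
Visit 8; enqueue 9 → queue [12, 11, 3, 9]
Visit 12 → queue [11, 3, 9]
Visit 11 → queue [3, 9]
Visit 3 → queue [9]
Visit 9 → queue []

10 -> 1 -> 2 -> 5 -> 4 -> 6 -> 7 -> 13 -> 8 -> 12 -> 11 -> 3 -> 9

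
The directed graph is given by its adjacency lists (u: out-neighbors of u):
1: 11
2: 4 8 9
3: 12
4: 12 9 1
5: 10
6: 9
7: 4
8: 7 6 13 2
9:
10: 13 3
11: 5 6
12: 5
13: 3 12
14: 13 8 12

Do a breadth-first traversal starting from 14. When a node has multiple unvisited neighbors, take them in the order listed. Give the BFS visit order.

Visit 14; enqueue 13, 8, 12 → queue [13, 8, 12]
Visit 13; enqueue 3 → queue [8, 12, 3]
Visit 8; enqueue 7, 6, 2 → queue [12, 3, 7, 6, 2]
Visit 12; enqueue 5 → queue [3, 7, 6, 2, 5]
Visit 3 → queue [7, 6, 2, 5]
Visit 7; enqueue 4 → queue [6, 2, 5, 4]
Visit 6; enqueue 9 → queue [2, 5, 4, 9]
Visit 2 → queue [5, 4, 9]
Visit 5; enqueue 10 → queue [4, 9, 10]
Visit 4; enqueue 1 → queue [9, 10, 1]
Visit 9 → queue [10, 1]
Visit 10 → queue [1]
Visit 1; enqueue 11 → queue [11]
Visit 11 → queue []

14 13 8 12 3 7 6 2 5 4 9 10 1 11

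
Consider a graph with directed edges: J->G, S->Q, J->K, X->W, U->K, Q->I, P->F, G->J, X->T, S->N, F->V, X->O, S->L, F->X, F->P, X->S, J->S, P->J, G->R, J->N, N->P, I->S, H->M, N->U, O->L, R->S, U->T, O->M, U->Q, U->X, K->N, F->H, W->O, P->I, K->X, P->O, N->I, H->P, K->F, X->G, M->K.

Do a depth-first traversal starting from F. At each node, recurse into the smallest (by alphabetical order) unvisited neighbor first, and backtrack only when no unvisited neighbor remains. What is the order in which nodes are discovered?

F → H → M → K → N → I → S → L → Q → P → J → G → R → O → U → T → X → W → V

Visit F
F → H
H → M
M → K
K → N
N → I
I → S
S → L
S → Q
N → P
P → J
J → G
G → R
P → O
N → U
U → T
U → X
X → W
F → V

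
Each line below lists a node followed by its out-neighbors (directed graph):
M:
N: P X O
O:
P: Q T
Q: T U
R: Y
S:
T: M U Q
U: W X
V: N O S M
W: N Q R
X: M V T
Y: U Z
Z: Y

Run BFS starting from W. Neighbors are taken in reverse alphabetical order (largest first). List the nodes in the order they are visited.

W, R, Q, N, Y, U, T, X, P, O, Z, M, V, S

Visit W; enqueue R, Q, N → queue [R, Q, N]
Visit R; enqueue Y → queue [Q, N, Y]
Visit Q; enqueue U, T → queue [N, Y, U, T]
Visit N; enqueue X, P, O → queue [Y, U, T, X, P, O]
Visit Y; enqueue Z → queue [U, T, X, P, O, Z]
Visit U → queue [T, X, P, O, Z]
Visit T; enqueue M → queue [X, P, O, Z, M]
Visit X; enqueue V → queue [P, O, Z, M, V]
Visit P → queue [O, Z, M, V]
Visit O → queue [Z, M, V]
Visit Z → queue [M, V]
Visit M → queue [V]
Visit V; enqueue S → queue [S]
Visit S → queue []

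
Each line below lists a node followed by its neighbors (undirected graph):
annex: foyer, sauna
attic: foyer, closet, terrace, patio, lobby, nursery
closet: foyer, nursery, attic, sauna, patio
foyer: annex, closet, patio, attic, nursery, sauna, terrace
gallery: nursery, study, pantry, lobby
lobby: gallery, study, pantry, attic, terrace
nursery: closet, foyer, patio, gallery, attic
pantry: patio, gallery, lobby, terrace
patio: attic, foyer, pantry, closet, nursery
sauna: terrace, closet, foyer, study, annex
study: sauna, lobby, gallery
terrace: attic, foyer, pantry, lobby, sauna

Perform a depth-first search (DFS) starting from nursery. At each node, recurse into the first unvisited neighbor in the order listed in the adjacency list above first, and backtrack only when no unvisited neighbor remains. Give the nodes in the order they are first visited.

nursery, closet, foyer, annex, sauna, terrace, attic, patio, pantry, gallery, study, lobby

Visit nursery
nursery → closet
closet → foyer
foyer → annex
annex → sauna
sauna → terrace
terrace → attic
attic → patio
patio → pantry
pantry → gallery
gallery → study
study → lobby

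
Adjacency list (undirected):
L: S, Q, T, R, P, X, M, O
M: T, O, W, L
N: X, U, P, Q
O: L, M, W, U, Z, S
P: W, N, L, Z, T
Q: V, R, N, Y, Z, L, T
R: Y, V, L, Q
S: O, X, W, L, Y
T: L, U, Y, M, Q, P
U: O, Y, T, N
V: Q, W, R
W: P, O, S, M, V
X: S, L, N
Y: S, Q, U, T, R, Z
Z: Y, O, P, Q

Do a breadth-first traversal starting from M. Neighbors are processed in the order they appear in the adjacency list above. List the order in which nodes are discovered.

M -> T -> O -> W -> L -> U -> Y -> Q -> P -> Z -> S -> V -> R -> X -> N

Visit M; enqueue T, O, W, L → queue [T, O, W, L]
Visit T; enqueue U, Y, Q, P → queue [O, W, L, U, Y, Q, P]
Visit O; enqueue Z, S → queue [W, L, U, Y, Q, P, Z, S]
Visit W; enqueue V → queue [L, U, Y, Q, P, Z, S, V]
Visit L; enqueue R, X → queue [U, Y, Q, P, Z, S, V, R, X]
Visit U; enqueue N → queue [Y, Q, P, Z, S, V, R, X, N]
Visit Y → queue [Q, P, Z, S, V, R, X, N]
Visit Q → queue [P, Z, S, V, R, X, N]
Visit P → queue [Z, S, V, R, X, N]
Visit Z → queue [S, V, R, X, N]
Visit S → queue [V, R, X, N]
Visit V → queue [R, X, N]
Visit R → queue [X, N]
Visit X → queue [N]
Visit N → queue []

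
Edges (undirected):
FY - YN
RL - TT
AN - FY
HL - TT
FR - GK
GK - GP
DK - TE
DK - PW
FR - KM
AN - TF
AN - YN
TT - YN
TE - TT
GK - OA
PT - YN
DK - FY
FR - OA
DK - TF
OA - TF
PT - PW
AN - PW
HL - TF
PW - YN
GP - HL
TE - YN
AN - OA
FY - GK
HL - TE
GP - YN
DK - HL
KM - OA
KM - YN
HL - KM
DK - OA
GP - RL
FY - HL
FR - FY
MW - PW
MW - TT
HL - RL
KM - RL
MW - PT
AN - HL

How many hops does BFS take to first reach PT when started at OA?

Level 0: OA
Level 1: AN, DK, FR, GK, KM, TF
Level 2: FY, GP, HL, PW, RL, TE, YN
Level 3: MW, PT, TT
PT first appears at level 3.

3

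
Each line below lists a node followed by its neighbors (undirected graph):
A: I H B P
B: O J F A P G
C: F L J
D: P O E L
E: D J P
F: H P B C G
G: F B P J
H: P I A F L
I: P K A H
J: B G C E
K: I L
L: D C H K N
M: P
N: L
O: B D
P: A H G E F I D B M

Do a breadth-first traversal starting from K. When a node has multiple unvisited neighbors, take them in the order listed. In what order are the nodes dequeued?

K -> I -> L -> P -> A -> H -> D -> C -> N -> G -> E -> F -> B -> M -> O -> J

Visit K; enqueue I, L → queue [I, L]
Visit I; enqueue P, A, H → queue [L, P, A, H]
Visit L; enqueue D, C, N → queue [P, A, H, D, C, N]
Visit P; enqueue G, E, F, B, M → queue [A, H, D, C, N, G, E, F, B, M]
Visit A → queue [H, D, C, N, G, E, F, B, M]
Visit H → queue [D, C, N, G, E, F, B, M]
Visit D; enqueue O → queue [C, N, G, E, F, B, M, O]
Visit C; enqueue J → queue [N, G, E, F, B, M, O, J]
Visit N → queue [G, E, F, B, M, O, J]
Visit G → queue [E, F, B, M, O, J]
Visit E → queue [F, B, M, O, J]
Visit F → queue [B, M, O, J]
Visit B → queue [M, O, J]
Visit M → queue [O, J]
Visit O → queue [J]
Visit J → queue []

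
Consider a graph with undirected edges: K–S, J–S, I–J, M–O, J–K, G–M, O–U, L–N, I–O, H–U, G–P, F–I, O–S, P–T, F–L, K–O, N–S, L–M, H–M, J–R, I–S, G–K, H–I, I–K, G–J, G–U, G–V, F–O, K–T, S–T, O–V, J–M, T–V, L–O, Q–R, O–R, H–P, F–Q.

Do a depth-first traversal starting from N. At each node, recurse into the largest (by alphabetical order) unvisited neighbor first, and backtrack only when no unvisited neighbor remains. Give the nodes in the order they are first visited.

N -> S -> T -> V -> O -> U -> H -> P -> G -> M -> L -> F -> Q -> R -> J -> K -> I

Visit N
N → S
S → T
T → V
V → O
O → U
U → H
H → P
P → G
G → M
M → L
L → F
F → Q
Q → R
R → J
J → K
K → I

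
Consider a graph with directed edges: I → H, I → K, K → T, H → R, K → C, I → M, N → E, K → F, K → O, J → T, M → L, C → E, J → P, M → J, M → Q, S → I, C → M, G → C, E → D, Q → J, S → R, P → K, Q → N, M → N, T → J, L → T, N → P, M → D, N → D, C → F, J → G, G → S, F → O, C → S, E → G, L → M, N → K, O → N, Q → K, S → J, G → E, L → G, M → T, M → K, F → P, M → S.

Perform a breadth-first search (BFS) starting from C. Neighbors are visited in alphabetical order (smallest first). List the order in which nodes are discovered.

Visit C; enqueue E, F, M, S → queue [E, F, M, S]
Visit E; enqueue D, G → queue [F, M, S, D, G]
Visit F; enqueue O, P → queue [M, S, D, G, O, P]
Visit M; enqueue J, K, L, N, Q, T → queue [S, D, G, O, P, J, K, L, N, Q, T]
Visit S; enqueue I, R → queue [D, G, O, P, J, K, L, N, Q, T, I, R]
Visit D → queue [G, O, P, J, K, L, N, Q, T, I, R]
Visit G → queue [O, P, J, K, L, N, Q, T, I, R]
Visit O → queue [P, J, K, L, N, Q, T, I, R]
Visit P → queue [J, K, L, N, Q, T, I, R]
Visit J → queue [K, L, N, Q, T, I, R]
Visit K → queue [L, N, Q, T, I, R]
Visit L → queue [N, Q, T, I, R]
Visit N → queue [Q, T, I, R]
Visit Q → queue [T, I, R]
Visit T → queue [I, R]
Visit I; enqueue H → queue [R, H]
Visit R → queue [H]
Visit H → queue []

C → E → F → M → S → D → G → O → P → J → K → L → N → Q → T → I → R → H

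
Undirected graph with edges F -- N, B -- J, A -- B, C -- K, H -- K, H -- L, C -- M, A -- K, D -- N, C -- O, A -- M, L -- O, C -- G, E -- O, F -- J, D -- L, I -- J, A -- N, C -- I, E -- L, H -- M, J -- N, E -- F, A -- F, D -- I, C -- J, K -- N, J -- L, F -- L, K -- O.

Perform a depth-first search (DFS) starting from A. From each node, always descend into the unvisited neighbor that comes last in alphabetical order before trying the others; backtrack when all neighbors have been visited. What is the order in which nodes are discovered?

A -> N -> K -> O -> L -> J -> I -> D -> C -> M -> H -> G -> F -> E -> B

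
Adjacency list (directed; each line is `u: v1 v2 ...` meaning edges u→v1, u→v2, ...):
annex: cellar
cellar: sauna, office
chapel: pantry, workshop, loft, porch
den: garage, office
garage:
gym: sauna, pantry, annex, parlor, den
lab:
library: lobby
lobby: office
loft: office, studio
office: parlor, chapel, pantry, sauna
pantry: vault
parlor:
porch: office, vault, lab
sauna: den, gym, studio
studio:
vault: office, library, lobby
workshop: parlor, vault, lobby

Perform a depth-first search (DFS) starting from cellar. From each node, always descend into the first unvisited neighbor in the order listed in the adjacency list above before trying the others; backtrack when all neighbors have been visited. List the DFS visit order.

cellar -> sauna -> den -> garage -> office -> parlor -> chapel -> pantry -> vault -> library -> lobby -> workshop -> loft -> studio -> porch -> lab -> gym -> annex

Visit cellar
cellar → sauna
sauna → den
den → garage
den → office
office → parlor
office → chapel
chapel → pantry
pantry → vault
vault → library
library → lobby
chapel → workshop
chapel → loft
loft → studio
chapel → porch
porch → lab
sauna → gym
gym → annex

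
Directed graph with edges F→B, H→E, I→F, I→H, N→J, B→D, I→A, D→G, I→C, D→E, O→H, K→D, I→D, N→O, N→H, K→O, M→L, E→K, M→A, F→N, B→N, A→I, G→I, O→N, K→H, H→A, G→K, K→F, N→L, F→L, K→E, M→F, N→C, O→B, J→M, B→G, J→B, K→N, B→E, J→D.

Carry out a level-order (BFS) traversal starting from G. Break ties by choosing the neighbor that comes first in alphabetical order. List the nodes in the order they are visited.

Visit G; enqueue I, K → queue [I, K]
Visit I; enqueue A, C, D, F, H → queue [K, A, C, D, F, H]
Visit K; enqueue E, N, O → queue [A, C, D, F, H, E, N, O]
Visit A → queue [C, D, F, H, E, N, O]
Visit C → queue [D, F, H, E, N, O]
Visit D → queue [F, H, E, N, O]
Visit F; enqueue B, L → queue [H, E, N, O, B, L]
Visit H → queue [E, N, O, B, L]
Visit E → queue [N, O, B, L]
Visit N; enqueue J → queue [O, B, L, J]
Visit O → queue [B, L, J]
Visit B → queue [L, J]
Visit L → queue [J]
Visit J; enqueue M → queue [M]
Visit M → queue []

G -> I -> K -> A -> C -> D -> F -> H -> E -> N -> O -> B -> L -> J -> M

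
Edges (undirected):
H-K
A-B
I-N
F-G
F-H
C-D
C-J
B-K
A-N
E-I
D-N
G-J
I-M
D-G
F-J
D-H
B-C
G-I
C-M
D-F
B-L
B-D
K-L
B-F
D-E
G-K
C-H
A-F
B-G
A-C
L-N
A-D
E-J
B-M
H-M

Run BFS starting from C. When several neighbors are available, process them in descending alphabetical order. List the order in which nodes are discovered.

C -> M -> J -> H -> D -> B -> A -> I -> G -> F -> E -> K -> N -> L

Visit C; enqueue M, J, H, D, B, A → queue [M, J, H, D, B, A]
Visit M; enqueue I → queue [J, H, D, B, A, I]
Visit J; enqueue G, F, E → queue [H, D, B, A, I, G, F, E]
Visit H; enqueue K → queue [D, B, A, I, G, F, E, K]
Visit D; enqueue N → queue [B, A, I, G, F, E, K, N]
Visit B; enqueue L → queue [A, I, G, F, E, K, N, L]
Visit A → queue [I, G, F, E, K, N, L]
Visit I → queue [G, F, E, K, N, L]
Visit G → queue [F, E, K, N, L]
Visit F → queue [E, K, N, L]
Visit E → queue [K, N, L]
Visit K → queue [N, L]
Visit N → queue [L]
Visit L → queue []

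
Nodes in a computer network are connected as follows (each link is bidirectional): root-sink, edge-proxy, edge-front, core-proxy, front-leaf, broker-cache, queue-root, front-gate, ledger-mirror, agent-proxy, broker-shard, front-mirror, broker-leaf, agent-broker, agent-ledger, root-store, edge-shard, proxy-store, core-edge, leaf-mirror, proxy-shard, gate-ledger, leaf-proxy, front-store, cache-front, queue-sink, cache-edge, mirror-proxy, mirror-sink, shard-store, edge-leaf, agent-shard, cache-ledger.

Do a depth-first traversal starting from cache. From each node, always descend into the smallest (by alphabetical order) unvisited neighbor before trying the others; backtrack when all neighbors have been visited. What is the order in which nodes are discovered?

cache broker agent ledger gate front edge core proxy leaf mirror sink queue root store shard

Visit cache
cache → broker
broker → agent
agent → ledger
ledger → gate
gate → front
front → edge
edge → core
core → proxy
proxy → leaf
leaf → mirror
mirror → sink
sink → queue
queue → root
root → store
store → shard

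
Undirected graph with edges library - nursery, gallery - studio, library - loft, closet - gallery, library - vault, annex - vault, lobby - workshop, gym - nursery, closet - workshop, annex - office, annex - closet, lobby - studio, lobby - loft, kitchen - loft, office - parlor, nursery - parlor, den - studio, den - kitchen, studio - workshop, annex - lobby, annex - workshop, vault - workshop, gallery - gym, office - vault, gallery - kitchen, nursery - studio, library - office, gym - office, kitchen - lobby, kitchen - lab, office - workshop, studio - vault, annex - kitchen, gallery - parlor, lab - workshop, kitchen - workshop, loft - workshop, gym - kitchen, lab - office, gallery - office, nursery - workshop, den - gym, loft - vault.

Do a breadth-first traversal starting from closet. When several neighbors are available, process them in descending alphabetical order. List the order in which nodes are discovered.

closet -> workshop -> gallery -> annex -> vault -> studio -> office -> nursery -> loft -> lobby -> lab -> kitchen -> parlor -> gym -> library -> den

Visit closet; enqueue workshop, gallery, annex → queue [workshop, gallery, annex]
Visit workshop; enqueue vault, studio, office, nursery, loft, lobby, lab, kitchen → queue [gallery, annex, vault, studio, office, nursery, loft, lobby, lab, kitchen]
Visit gallery; enqueue parlor, gym → queue [annex, vault, studio, office, nursery, loft, lobby, lab, kitchen, parlor, gym]
Visit annex → queue [vault, studio, office, nursery, loft, lobby, lab, kitchen, parlor, gym]
Visit vault; enqueue library → queue [studio, office, nursery, loft, lobby, lab, kitchen, parlor, gym, library]
Visit studio; enqueue den → queue [office, nursery, loft, lobby, lab, kitchen, parlor, gym, library, den]
Visit office → queue [nursery, loft, lobby, lab, kitchen, parlor, gym, library, den]
Visit nursery → queue [loft, lobby, lab, kitchen, parlor, gym, library, den]
Visit loft → queue [lobby, lab, kitchen, parlor, gym, library, den]
Visit lobby → queue [lab, kitchen, parlor, gym, library, den]
Visit lab → queue [kitchen, parlor, gym, library, den]
Visit kitchen → queue [parlor, gym, library, den]
Visit parlor → queue [gym, library, den]
Visit gym → queue [library, den]
Visit library → queue [den]
Visit den → queue []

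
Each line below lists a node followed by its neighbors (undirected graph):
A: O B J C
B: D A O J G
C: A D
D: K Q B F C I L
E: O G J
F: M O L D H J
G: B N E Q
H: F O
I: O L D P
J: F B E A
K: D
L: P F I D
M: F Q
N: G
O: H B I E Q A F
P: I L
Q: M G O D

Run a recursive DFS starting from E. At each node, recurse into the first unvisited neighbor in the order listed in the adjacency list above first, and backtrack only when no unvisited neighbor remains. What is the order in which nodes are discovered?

Visit E
E → O
O → H
H → F
F → M
M → Q
Q → G
G → B
B → D
D → K
D → C
C → A
A → J
D → I
I → L
L → P
G → N

E O H F M Q G B D K C A J I L P N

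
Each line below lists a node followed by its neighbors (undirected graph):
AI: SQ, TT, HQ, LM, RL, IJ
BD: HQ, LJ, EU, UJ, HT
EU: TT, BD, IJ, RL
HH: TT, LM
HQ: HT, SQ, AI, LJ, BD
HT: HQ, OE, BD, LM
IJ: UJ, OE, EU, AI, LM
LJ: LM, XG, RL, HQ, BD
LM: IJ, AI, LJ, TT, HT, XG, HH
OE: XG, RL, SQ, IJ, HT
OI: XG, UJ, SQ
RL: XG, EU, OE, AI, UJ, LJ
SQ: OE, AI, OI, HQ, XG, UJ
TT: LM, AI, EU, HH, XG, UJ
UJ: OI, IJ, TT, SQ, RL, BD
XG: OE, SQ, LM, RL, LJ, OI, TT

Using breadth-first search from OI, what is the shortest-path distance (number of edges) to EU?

3

Level 0: OI
Level 1: SQ, UJ, XG
Level 2: AI, BD, HQ, IJ, LJ, LM, OE, RL, TT
Level 3: EU, HH, HT
EU first appears at level 3.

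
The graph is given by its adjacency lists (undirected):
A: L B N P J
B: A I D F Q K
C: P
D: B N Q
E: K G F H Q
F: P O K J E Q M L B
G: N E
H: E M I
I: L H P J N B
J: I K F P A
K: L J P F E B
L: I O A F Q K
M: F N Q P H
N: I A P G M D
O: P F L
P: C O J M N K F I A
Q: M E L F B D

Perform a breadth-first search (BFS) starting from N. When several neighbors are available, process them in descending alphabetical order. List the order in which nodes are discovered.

N -> P -> M -> I -> G -> D -> A -> O -> K -> J -> F -> C -> Q -> H -> L -> B -> E

Visit N; enqueue P, M, I, G, D, A → queue [P, M, I, G, D, A]
Visit P; enqueue O, K, J, F, C → queue [M, I, G, D, A, O, K, J, F, C]
Visit M; enqueue Q, H → queue [I, G, D, A, O, K, J, F, C, Q, H]
Visit I; enqueue L, B → queue [G, D, A, O, K, J, F, C, Q, H, L, B]
Visit G; enqueue E → queue [D, A, O, K, J, F, C, Q, H, L, B, E]
Visit D → queue [A, O, K, J, F, C, Q, H, L, B, E]
Visit A → queue [O, K, J, F, C, Q, H, L, B, E]
Visit O → queue [K, J, F, C, Q, H, L, B, E]
Visit K → queue [J, F, C, Q, H, L, B, E]
Visit J → queue [F, C, Q, H, L, B, E]
Visit F → queue [C, Q, H, L, B, E]
Visit C → queue [Q, H, L, B, E]
Visit Q → queue [H, L, B, E]
Visit H → queue [L, B, E]
Visit L → queue [B, E]
Visit B → queue [E]
Visit E → queue []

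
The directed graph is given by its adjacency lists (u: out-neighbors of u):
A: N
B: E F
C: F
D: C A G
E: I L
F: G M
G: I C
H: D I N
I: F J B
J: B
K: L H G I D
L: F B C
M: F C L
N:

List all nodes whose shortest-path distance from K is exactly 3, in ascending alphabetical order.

E, M

Level 0: K
Level 1: D, G, H, I, L
Level 2: A, B, C, F, J, N
Level 3: E, M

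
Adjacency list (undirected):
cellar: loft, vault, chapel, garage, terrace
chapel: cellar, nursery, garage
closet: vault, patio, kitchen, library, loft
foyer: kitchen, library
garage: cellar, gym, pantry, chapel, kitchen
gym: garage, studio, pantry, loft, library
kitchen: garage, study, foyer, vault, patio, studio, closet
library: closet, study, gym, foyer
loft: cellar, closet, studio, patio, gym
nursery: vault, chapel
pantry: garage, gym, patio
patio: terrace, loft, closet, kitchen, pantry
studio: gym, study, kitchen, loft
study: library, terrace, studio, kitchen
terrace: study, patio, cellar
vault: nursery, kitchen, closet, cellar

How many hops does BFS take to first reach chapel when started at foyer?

3

Level 0: foyer
Level 1: kitchen, library
Level 2: closet, garage, gym, patio, studio, study, vault
Level 3: cellar, chapel, loft, nursery, pantry, terrace
chapel first appears at level 3.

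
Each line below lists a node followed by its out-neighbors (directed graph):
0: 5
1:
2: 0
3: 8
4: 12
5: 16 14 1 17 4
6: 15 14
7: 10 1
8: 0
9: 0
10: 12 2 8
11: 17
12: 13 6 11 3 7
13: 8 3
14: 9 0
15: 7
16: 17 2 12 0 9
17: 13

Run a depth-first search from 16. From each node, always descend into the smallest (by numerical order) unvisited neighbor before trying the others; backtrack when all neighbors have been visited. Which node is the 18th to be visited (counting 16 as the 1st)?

Visit 16
16 → 0
0 → 5
5 → 1
5 → 4
4 → 12
12 → 3
3 → 8
12 → 6
6 → 14
14 → 9
6 → 15
15 → 7
7 → 10
10 → 2
12 → 11
11 → 17
17 → 13

Visit order: 16, 0, 5, 1, 4, 12, 3, 8, 6, 14, 9, 15, 7, 10, 2, 11, 17, 13

13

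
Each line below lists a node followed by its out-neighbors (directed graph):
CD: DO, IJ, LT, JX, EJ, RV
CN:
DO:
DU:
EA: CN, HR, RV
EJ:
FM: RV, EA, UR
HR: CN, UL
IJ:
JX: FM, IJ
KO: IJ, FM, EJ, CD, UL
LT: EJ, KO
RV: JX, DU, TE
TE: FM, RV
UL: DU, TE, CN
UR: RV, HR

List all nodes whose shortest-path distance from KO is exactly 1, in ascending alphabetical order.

CD, EJ, FM, IJ, UL

Level 0: KO
Level 1: CD, EJ, FM, IJ, UL
Level 2: CN, DO, DU, EA, JX, LT, RV, TE, UR
Level 3: HR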